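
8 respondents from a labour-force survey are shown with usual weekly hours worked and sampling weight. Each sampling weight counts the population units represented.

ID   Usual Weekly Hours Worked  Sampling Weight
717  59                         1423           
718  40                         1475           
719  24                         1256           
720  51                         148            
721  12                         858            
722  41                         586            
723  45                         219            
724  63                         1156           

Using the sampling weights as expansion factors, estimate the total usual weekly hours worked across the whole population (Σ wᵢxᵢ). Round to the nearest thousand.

Weighted total = 297654

298000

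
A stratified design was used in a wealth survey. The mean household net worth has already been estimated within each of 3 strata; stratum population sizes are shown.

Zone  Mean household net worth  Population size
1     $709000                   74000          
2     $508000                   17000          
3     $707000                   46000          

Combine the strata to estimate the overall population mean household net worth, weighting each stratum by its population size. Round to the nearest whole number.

Σ Nₕ·x̄ₕ = 709000×74000 + 508000×17000 + 707000×46000
  = 93624000000
Σ Nₕ = 74000 + 17000 + 46000 = 137000
Overall mean = 93624000000 / 137000 = 683386.86

683387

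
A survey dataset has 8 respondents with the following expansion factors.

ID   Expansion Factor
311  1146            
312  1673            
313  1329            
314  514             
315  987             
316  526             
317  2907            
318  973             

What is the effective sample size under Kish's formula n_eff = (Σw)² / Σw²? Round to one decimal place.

Σ wᵢ = 10055
Σ wᵢ² = 1313316 + 2798929 + 1766241 + 264196 + 974169 + 276676 + 8450649 + 946729 = 16790905
n_eff = 10055² / 16790905 = 101103025 / 16790905 = 6.0212969

6.0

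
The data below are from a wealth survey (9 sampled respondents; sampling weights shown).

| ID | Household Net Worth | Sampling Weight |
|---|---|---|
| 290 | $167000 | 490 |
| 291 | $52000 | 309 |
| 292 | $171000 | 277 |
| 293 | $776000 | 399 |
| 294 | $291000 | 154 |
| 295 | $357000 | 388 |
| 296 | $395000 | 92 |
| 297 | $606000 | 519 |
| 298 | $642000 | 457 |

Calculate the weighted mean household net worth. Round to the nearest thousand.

416000

Weighted sum = 1282467000
Sum of weights = 490 + 309 + 277 + 399 + 154 + 388 + 92 + 519 + 457 = 3085
Weighted mean = 1282467000 / 3085 = 415710.53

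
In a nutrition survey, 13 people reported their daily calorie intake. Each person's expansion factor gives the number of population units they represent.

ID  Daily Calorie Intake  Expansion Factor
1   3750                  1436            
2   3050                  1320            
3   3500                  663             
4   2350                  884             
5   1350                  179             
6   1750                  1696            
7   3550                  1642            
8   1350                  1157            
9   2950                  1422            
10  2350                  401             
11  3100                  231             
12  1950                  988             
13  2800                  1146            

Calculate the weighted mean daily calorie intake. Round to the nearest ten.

Weighted sum = 35398350
Sum of weights = 13165
Weighted mean = 35398350 / 13165 = 2688.8226

2690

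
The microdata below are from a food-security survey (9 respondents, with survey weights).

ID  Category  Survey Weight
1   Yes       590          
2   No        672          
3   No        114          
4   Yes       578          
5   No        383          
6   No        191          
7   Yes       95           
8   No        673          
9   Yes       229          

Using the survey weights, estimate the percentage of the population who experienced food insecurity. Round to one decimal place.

Sum of weights for 'Yes' = 590 + 578 + 95 + 229 = 1492
Total weight = 590 + 672 + 114 + 578 + 383 + 191 + 95 + 673 + 229 = 3525
Weighted proportion = 1492 / 3525 = 0.42326241 → 42.326241%

42.3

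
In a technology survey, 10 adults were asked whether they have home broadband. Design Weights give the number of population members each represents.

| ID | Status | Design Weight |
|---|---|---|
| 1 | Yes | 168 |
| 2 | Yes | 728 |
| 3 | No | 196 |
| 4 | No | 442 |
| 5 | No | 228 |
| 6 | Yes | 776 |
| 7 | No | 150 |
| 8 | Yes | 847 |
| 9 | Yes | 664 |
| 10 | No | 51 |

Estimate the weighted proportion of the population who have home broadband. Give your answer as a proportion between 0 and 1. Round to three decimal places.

Sum of weights for 'Yes' = 168 + 728 + 776 + 847 + 664 = 3183
Total weight = 168 + 728 + 196 + 442 + 228 + 776 + 150 + 847 + 664 + 51 = 4250
Weighted proportion = 3183 / 4250 = 0.74894118

0.749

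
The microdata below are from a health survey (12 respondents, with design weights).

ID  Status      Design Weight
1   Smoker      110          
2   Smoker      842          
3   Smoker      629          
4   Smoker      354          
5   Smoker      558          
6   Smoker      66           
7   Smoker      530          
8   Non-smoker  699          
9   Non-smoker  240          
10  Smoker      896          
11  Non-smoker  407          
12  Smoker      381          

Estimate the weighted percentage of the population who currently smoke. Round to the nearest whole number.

76

Sum of weights for 'Smoker' = 110 + 842 + 629 + 354 + 558 + 66 + 530 + 896 + 381 = 4366
Total weight = 110 + 842 + 629 + 354 + 558 + 66 + 530 + 699 + 240 + 896 + 407 + 381 = 5712
Weighted proportion = 4366 / 5712 = 0.76435574 → 76.435574%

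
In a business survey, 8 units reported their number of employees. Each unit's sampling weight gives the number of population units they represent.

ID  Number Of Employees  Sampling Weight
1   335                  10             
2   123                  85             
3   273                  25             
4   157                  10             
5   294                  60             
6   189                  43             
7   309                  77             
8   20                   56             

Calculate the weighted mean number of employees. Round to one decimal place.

Weighted sum = 335×10 + 123×85 + 273×25 + 157×10 + 294×60 + 189×43 + 309×77 + 20×56
  = 3350 + 10455 + 6825 + 1570 + 17640 + 8127 + 23793 + 1120 = 72880
Sum of weights = 10 + 85 + 25 + 10 + 60 + 43 + 77 + 56 = 366
Weighted mean = 72880 / 366 = 199.12568

199.1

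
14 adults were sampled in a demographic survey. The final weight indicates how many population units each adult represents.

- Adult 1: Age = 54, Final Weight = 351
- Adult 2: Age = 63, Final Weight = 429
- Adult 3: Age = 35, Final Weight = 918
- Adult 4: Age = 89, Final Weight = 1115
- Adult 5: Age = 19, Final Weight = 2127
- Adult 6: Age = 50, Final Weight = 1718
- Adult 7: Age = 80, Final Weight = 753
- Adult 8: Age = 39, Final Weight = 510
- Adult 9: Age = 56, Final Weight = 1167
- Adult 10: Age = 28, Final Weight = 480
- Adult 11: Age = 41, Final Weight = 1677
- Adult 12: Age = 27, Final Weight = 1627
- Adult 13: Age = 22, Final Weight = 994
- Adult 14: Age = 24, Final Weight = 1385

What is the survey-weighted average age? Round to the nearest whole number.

Weighted sum = 630375
Sum of weights = 15251
Weighted mean = 630375 / 15251 = 41.333355

41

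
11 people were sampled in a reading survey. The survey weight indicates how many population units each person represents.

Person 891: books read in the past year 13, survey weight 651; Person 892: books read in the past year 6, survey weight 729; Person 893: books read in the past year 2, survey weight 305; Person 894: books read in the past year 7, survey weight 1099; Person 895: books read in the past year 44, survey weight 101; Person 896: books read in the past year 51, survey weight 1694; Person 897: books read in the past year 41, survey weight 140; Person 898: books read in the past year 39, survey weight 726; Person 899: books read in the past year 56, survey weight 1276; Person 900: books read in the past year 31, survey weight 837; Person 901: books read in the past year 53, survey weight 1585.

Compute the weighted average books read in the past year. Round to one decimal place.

35.8

Weighted sum = 13×651 + 6×729 + 2×305 + 7×1099 + 44×101 + 51×1694 + 41×140 + 39×726 + 56×1276 + 31×837 + 53×1585
  = 327440
Sum of weights = 651 + 729 + 305 + 1099 + 101 + 1694 + 140 + 726 + 1276 + 837 + 1585 = 9143
Weighted mean = 327440 / 9143 = 35.81319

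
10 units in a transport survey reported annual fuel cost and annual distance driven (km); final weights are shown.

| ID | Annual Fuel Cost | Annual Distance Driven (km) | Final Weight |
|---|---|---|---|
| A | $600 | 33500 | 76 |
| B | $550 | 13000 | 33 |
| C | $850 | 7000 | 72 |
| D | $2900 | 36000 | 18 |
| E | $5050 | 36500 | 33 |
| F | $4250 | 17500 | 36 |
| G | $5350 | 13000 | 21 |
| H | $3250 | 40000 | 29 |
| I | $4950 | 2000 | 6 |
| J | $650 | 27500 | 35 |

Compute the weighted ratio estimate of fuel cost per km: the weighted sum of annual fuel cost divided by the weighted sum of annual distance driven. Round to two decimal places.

Σ wᵢ·y = 600×76 + 550×33 + 850×72 + 2900×18 + 5050×33 + 4250×36 + 5350×21 + 3250×29 + 4950×6 + 650×35
  = 45600 + 18150 + 61200 + 52200 + 166650 + 153000 + 112350 + 94250 + 29700 + 22750 = 755850
Σ wᵢ·x = 33500×76 + 13000×33 + 7000×72 + 36000×18 + 36500×33 + 17500×36 + 13000×21 + 40000×29 + 2000×6 + 27500×35
  = 2546000 + 429000 + 504000 + 648000 + 1204500 + 630000 + 273000 + 1160000 + 12000 + 962500 = 8369000
Ratio = 755850 / 8369000 = 0.09031545

0.09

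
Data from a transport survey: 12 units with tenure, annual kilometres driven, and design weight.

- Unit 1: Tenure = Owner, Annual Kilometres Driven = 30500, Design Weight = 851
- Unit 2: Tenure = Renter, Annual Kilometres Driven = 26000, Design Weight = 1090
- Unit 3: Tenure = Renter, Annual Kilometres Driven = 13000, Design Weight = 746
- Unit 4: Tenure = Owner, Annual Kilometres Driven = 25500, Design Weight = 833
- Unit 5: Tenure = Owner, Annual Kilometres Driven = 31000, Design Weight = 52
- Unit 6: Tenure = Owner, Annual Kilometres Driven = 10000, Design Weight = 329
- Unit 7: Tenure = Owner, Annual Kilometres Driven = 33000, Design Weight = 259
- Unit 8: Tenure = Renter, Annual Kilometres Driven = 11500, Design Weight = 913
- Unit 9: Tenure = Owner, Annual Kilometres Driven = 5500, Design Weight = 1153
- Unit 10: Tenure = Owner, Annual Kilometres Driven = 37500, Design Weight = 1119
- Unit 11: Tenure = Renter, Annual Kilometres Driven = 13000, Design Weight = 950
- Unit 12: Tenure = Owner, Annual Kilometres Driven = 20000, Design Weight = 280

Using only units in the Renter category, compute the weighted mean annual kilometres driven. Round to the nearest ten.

Renter rows: 2, 3, 8, 11
Weighted sum = 26000×1090 + 13000×746 + 11500×913 + 13000×950
  = 60887500
Sum of weights = 1090 + 746 + 913 + 950 = 3699
Weighted mean = 60887500 / 3699 = 16460.53

16460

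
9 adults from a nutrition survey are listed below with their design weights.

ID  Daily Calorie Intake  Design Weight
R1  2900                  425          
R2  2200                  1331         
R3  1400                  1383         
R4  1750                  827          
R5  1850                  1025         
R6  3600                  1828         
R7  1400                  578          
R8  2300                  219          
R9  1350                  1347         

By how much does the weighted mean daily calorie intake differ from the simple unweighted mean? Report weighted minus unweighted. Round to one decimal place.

53.5

Unweighted sum = 18750
Unweighted mean = 18750 / 9 = 2083.3333
Weighted sum = 2900×425 + 2200×1331 + 1400×1383 + 1750×827 + 1850×1025 + 3600×1828 + 1400×578 + 2300×219 + 1350×1347
  = 19152550
Sum of weights = 8963
Weighted mean = 19152550 / 8963 = 2136.8459
Difference (weighted minus unweighted) = 53.512589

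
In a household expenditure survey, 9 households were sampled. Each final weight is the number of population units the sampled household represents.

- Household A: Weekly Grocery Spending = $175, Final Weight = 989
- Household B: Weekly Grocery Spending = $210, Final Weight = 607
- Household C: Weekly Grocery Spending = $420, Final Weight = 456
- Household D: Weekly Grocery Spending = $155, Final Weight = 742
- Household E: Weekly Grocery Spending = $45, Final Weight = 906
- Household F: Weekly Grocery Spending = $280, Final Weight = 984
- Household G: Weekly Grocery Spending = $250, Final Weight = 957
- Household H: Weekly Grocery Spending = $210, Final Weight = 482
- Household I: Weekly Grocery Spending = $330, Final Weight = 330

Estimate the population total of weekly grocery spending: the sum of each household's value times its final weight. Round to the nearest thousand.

Weighted total = 175×989 + 210×607 + 420×456 + 155×742 + 45×906 + 280×984 + 250×957 + 210×482 + 330×330
  = 173075 + 127470 + 191520 + 115010 + 40770 + 275520 + 239250 + 101220 + 108900 = 1372735

1373000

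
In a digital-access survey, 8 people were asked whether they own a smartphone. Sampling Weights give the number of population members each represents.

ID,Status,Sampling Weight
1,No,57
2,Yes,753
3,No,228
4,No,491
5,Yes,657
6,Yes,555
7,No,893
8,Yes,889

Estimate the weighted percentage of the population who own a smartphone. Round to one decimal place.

Sum of weights for 'Yes' = 753 + 657 + 555 + 889 = 2854
Total weight = 57 + 753 + 228 + 491 + 657 + 555 + 893 + 889 = 4523
Weighted proportion = 2854 / 4523 = 0.63099713 → 63.099713%

63.1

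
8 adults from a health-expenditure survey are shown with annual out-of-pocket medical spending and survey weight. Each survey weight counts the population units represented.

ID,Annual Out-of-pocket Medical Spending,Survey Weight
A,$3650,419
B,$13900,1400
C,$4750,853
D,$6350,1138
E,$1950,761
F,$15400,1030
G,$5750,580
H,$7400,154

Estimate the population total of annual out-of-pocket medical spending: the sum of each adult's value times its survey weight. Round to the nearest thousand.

54088000

Weighted total = 3650×419 + 13900×1400 + 4750×853 + 6350×1138 + 1950×761 + 15400×1030 + 5750×580 + 7400×154
  = 54087950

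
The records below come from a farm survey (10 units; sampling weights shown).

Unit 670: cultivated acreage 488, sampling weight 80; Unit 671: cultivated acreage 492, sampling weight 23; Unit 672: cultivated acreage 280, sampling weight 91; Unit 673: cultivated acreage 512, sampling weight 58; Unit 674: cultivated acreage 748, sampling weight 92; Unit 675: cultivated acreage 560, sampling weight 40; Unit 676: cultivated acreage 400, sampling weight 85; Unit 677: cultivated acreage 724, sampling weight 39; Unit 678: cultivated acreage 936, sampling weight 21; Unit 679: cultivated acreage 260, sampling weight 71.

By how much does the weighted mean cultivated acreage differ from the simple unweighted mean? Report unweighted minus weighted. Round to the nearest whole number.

Unweighted sum = 488 + 492 + 280 + 512 + 748 + 560 + 400 + 724 + 936 + 260 = 5400
Unweighted mean = 5400 / 10 = 540
Weighted sum = 488×80 + 492×23 + 280×91 + 512×58 + 748×92 + 560×40 + 400×85 + 724×39 + 936×21 + 260×71
  = 297100
Sum of weights = 600
Weighted mean = 297100 / 600 = 495.16667
Difference (unweighted minus weighted) = 44.833333

45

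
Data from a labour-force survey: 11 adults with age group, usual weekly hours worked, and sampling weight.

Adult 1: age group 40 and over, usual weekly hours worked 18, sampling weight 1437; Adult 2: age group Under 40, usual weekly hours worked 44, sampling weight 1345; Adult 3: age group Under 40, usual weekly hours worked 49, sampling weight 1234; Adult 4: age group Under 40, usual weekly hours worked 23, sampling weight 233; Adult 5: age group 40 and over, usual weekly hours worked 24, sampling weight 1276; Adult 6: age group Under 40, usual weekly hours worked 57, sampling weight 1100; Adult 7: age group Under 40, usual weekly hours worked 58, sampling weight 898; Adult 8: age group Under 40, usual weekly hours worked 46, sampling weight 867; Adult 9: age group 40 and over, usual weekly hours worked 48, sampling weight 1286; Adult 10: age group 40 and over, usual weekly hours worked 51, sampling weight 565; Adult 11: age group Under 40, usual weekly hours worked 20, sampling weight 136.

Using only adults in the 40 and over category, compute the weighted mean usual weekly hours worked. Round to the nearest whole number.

32

40 and over rows: 1, 5, 9, 10
Weighted sum = 18×1437 + 24×1276 + 48×1286 + 51×565
  = 25866 + 30624 + 61728 + 28815 = 147033
Sum of weights = 1437 + 1276 + 1286 + 565 = 4564
Weighted mean = 147033 / 4564 = 32.215819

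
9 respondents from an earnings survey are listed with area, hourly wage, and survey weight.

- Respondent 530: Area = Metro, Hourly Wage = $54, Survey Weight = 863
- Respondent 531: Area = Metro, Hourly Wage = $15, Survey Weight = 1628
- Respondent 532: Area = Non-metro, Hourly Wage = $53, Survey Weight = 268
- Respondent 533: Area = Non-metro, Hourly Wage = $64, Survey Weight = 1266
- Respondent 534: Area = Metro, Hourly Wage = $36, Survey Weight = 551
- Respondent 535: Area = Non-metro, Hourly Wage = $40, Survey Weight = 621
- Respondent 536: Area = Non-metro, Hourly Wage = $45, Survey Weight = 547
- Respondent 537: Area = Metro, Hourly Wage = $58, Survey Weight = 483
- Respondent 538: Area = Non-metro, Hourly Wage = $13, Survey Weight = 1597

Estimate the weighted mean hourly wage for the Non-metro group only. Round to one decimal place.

Non-metro rows: 532, 533, 535, 536, 538
Weighted sum = 53×268 + 64×1266 + 40×621 + 45×547 + 13×1597
  = 14204 + 81024 + 24840 + 24615 + 20761 = 165444
Sum of weights = 268 + 1266 + 621 + 547 + 1597 = 4299
Weighted mean = 165444 / 4299 = 38.484299

38.5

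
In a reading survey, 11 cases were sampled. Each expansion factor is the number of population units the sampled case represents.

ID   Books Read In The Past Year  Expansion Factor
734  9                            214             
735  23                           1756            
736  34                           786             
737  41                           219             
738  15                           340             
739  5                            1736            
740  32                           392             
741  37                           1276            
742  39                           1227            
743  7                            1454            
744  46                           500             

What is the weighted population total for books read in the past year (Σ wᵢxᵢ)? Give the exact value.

Weighted total = 9×214 + 23×1756 + 34×786 + 41×219 + 15×340 + 5×1736 + 32×392 + 37×1276 + 39×1227 + 7×1454 + 46×500
  = 232584

232584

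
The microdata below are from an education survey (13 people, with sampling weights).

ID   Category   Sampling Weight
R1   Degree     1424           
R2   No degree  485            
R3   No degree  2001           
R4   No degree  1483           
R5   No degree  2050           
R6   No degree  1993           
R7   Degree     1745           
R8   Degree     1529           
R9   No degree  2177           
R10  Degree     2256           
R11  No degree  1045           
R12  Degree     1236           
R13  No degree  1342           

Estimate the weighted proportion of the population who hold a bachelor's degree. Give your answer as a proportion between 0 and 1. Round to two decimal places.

0.39

Sum of weights for 'Degree' = 1424 + 1745 + 1529 + 2256 + 1236 = 8190
Total weight = 20766
Weighted proportion = 8190 / 20766 = 0.39439468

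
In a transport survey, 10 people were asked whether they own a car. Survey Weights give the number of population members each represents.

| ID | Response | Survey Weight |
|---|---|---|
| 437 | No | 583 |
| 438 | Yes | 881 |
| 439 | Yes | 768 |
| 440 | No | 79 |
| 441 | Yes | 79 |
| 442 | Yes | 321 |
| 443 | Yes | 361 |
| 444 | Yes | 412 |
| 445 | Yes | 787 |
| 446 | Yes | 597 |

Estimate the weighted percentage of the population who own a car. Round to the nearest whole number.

Sum of weights for 'Yes' = 881 + 768 + 79 + 321 + 361 + 412 + 787 + 597 = 4206
Total weight = 4868
Weighted proportion = 4206 / 4868 = 0.86400986 → 86.400986%

86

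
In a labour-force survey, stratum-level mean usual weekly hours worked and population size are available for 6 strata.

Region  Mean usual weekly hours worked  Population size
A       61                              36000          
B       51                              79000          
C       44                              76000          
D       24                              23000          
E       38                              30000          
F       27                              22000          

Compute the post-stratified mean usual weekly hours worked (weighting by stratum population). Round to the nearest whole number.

Σ Nₕ·x̄ₕ = 61×36000 + 51×79000 + 44×76000 + 24×23000 + 38×30000 + 27×22000
  = 2196000 + 4029000 + 3344000 + 552000 + 1140000 + 594000 = 11855000
Σ Nₕ = 36000 + 79000 + 76000 + 23000 + 30000 + 22000 = 266000
Overall mean = 11855000 / 266000 = 44.567669

45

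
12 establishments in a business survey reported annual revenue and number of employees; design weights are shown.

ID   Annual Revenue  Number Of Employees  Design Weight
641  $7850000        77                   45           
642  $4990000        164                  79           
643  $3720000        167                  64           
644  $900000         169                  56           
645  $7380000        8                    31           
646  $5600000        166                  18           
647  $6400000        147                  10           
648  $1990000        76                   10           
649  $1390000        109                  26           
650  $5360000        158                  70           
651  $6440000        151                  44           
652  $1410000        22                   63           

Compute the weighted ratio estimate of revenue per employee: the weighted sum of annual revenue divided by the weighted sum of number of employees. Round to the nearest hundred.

Σ wᵢ·y = 7850000×45 + 4990000×79 + 3720000×64 + 900000×56 + 7380000×31 + 5600000×18 + 6400000×10 + 1990000×10 + 1390000×26 + 5360000×70 + 6440000×44 + 1410000×63
  = 353250000 + 394210000 + 238080000 + 50400000 + 228780000 + 100800000 + 64000000 + 19900000 + 36140000 + 375200000 + 283360000 + 88830000 = 2232950000
Σ wᵢ·x = 77×45 + 164×79 + 167×64 + 169×56 + 8×31 + 166×18 + 147×10 + 76×10 + 109×26 + 158×70 + 151×44 + 22×63
  = 3465 + 12956 + 10688 + 9464 + 248 + 2988 + 1470 + 760 + 2834 + 11060 + 6644 + 1386 = 63963
Ratio = 2232950000 / 63963 = 34910.026

34900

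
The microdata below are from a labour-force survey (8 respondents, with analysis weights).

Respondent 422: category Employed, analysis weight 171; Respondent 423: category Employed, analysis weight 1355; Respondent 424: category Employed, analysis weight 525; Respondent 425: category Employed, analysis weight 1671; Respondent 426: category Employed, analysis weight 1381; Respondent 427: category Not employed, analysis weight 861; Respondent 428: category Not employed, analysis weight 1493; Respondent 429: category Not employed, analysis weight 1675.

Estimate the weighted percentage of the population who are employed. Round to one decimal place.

55.9

Sum of weights for 'Employed' = 171 + 1355 + 525 + 1671 + 1381 = 5103
Total weight = 171 + 1355 + 525 + 1671 + 1381 + 861 + 1493 + 1675 = 9132
Weighted proportion = 5103 / 9132 = 0.5588042 → 55.88042%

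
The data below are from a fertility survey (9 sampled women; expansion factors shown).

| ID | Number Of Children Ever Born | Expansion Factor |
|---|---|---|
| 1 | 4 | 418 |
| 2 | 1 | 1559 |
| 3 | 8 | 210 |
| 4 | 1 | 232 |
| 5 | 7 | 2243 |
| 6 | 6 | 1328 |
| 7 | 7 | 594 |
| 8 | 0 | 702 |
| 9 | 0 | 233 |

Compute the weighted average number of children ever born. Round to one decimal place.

4.4

Weighted sum = 32970
Sum of weights = 418 + 1559 + 210 + 232 + 2243 + 1328 + 594 + 702 + 233 = 7519
Weighted mean = 32970 / 7519 = 4.3848916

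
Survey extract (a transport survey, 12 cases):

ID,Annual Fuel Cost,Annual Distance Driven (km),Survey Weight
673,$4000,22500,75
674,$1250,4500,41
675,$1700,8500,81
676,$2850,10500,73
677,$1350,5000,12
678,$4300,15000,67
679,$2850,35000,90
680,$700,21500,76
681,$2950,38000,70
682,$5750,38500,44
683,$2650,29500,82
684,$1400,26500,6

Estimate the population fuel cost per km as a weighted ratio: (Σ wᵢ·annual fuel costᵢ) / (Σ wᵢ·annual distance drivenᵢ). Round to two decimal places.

Σ wᵢ·y = 4000×75 + 1250×41 + 1700×81 + 2850×73 + 1350×12 + 4300×67 + 2850×90 + 700×76 + 2950×70 + 5750×44 + 2650×82 + 1400×6
  = 1996200
Σ wᵢ·x = 22500×75 + 4500×41 + 8500×81 + 10500×73 + 5000×12 + 15000×67 + 35000×90 + 21500×76 + 38000×70 + 38500×44 + 29500×82 + 26500×6
  = 1687500 + 184500 + 688500 + 766500 + 60000 + 1005000 + 3150000 + 1634000 + 2660000 + 1694000 + 2419000 + 159000 = 16108000
Ratio = 1996200 / 16108000 = 0.123926

0.12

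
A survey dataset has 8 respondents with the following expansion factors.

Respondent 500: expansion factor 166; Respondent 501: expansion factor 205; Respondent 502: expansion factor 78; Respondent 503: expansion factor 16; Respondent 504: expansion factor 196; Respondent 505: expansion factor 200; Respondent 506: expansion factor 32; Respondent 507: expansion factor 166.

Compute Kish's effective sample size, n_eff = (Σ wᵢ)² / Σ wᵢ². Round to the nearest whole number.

6

Σ wᵢ = 166 + 205 + 78 + 16 + 196 + 200 + 32 + 166 = 1059
Σ wᵢ² = 27556 + 42025 + 6084 + 256 + 38416 + 40000 + 1024 + 27556 = 182917
n_eff = 1059² / 182917 = 1121481 / 182917 = 6.1310922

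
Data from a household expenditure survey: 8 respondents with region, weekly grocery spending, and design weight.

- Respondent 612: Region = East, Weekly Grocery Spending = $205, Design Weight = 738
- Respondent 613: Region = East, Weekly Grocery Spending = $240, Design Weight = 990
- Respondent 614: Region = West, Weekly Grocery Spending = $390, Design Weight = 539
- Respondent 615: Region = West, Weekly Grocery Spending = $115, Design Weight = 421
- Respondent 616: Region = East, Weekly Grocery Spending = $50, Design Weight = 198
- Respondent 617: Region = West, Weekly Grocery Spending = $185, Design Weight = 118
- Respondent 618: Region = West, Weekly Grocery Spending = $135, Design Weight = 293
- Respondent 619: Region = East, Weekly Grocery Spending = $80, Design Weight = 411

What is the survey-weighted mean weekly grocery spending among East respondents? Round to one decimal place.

East rows: 612, 613, 616, 619
Weighted sum = 205×738 + 240×990 + 50×198 + 80×411
  = 151290 + 237600 + 9900 + 32880 = 431670
Sum of weights = 738 + 990 + 198 + 411 = 2337
Weighted mean = 431670 / 2337 = 184.71117

184.7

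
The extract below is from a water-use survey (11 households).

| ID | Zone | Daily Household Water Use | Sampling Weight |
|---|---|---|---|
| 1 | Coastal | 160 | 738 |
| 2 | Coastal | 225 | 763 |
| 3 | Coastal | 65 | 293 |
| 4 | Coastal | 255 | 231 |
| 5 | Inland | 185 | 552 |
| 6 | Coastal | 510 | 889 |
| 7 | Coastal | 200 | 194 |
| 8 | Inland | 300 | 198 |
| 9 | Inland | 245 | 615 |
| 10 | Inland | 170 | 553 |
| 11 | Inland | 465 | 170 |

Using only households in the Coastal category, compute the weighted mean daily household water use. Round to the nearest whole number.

Coastal rows: 1, 2, 3, 4, 6, 7
Weighted sum = 160×738 + 225×763 + 65×293 + 255×231 + 510×889 + 200×194
  = 118080 + 171675 + 19045 + 58905 + 453390 + 38800 = 859895
Sum of weights = 738 + 763 + 293 + 231 + 889 + 194 = 3108
Weighted mean = 859895 / 3108 = 276.67149

277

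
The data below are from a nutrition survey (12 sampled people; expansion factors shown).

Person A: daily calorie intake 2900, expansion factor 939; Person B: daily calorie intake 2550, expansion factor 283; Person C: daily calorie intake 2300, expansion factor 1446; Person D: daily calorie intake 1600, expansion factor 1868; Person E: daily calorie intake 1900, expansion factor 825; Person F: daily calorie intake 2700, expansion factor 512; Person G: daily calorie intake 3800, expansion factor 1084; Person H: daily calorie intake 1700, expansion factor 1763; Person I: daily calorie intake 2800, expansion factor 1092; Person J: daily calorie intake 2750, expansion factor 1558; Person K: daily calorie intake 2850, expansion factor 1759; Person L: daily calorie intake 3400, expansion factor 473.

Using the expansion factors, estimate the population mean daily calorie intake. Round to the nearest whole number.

2484

Weighted sum = 2900×939 + 2550×283 + 2300×1446 + 1600×1868 + 1900×825 + 2700×512 + 3800×1084 + 1700×1763 + 2800×1092 + 2750×1558 + 2850×1759 + 3400×473
  = 2723100 + 721650 + 3325800 + 2988800 + 1567500 + 1382400 + 4119200 + 2997100 + 3057600 + 4284500 + 5013150 + 1608200 = 33789000
Sum of weights = 13602
Weighted mean = 33789000 / 13602 = 2484.12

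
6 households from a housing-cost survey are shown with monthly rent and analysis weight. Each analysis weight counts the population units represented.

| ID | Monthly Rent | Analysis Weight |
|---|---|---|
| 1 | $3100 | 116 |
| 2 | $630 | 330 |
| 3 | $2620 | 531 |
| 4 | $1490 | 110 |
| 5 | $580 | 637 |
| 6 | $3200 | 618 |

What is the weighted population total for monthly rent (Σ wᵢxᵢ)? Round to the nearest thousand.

Weighted total = 3100×116 + 630×330 + 2620×531 + 1490×110 + 580×637 + 3200×618
  = 4469680

4470000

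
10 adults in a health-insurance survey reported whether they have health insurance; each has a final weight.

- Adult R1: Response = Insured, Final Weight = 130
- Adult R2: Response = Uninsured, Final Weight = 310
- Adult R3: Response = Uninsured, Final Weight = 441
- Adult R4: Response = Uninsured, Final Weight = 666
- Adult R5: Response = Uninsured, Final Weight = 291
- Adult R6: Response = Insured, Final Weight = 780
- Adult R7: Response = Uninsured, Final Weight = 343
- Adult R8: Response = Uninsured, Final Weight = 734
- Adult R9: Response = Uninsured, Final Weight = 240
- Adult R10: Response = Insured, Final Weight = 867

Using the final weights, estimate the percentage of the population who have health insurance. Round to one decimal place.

Sum of weights for 'Insured' = 130 + 780 + 867 = 1777
Total weight = 4802
Weighted proportion = 1777 / 4802 = 0.37005414 → 37.005414%

37.0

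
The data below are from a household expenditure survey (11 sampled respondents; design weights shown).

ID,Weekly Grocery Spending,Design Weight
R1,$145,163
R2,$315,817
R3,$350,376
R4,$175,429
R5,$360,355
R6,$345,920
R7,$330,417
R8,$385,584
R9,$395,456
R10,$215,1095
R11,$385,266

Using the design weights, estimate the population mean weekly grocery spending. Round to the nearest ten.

310

Weighted sum = 145×163 + 315×817 + 350×376 + 175×429 + 360×355 + 345×920 + 330×417 + 385×584 + 395×456 + 215×1095 + 385×266
  = 23635 + 257355 + 131600 + 75075 + 127800 + 317400 + 137610 + 224840 + 180120 + 235425 + 102410 = 1813270
Sum of weights = 163 + 817 + 376 + 429 + 355 + 920 + 417 + 584 + 456 + 1095 + 266 = 5878
Weighted mean = 1813270 / 5878 = 308.48418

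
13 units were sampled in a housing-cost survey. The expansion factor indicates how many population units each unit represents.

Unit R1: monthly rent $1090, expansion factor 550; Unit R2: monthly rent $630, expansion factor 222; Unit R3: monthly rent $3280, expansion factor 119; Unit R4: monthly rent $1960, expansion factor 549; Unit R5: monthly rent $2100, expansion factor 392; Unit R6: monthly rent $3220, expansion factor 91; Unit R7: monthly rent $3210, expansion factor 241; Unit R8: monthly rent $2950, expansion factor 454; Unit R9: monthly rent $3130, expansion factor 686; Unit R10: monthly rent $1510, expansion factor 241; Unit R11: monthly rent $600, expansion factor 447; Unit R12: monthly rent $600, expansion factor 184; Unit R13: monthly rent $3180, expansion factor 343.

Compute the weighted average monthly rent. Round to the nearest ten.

2080

Weighted sum = 9415280
Sum of weights = 4519
Weighted mean = 9415280 / 4519 = 2083.4875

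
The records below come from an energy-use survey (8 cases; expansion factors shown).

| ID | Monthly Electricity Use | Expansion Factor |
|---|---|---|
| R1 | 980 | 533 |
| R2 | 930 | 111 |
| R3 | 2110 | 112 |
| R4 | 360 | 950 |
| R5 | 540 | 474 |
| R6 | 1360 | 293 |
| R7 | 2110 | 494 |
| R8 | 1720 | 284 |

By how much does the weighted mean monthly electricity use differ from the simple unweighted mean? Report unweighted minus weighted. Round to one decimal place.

Unweighted sum = 980 + 930 + 2110 + 360 + 540 + 1360 + 2110 + 1720 = 10110
Unweighted mean = 10110 / 8 = 1263.75
Weighted sum = 980×533 + 930×111 + 2110×112 + 360×950 + 540×474 + 1360×293 + 2110×494 + 1720×284
  = 522340 + 103230 + 236320 + 342000 + 255960 + 398480 + 1042340 + 488480 = 3389150
Sum of weights = 533 + 111 + 112 + 950 + 474 + 293 + 494 + 284 = 3251
Weighted mean = 3389150 / 3251 = 1042.4946
Difference (unweighted minus weighted) = 221.25538

221.3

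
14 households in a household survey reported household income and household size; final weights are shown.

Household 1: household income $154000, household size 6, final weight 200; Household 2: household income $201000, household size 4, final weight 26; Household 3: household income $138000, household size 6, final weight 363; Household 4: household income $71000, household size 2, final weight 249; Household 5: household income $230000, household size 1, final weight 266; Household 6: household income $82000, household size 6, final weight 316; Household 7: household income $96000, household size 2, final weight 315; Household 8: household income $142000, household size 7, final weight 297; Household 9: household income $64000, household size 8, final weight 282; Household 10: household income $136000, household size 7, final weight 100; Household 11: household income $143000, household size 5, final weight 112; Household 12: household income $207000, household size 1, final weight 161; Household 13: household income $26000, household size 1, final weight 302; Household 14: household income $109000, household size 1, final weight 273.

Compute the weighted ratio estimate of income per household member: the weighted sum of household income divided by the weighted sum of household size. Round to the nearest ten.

Σ wᵢ·y = 381905000
Σ wᵢ·x = 13103
Ratio = 381905000 / 13103 = 29146.379

29150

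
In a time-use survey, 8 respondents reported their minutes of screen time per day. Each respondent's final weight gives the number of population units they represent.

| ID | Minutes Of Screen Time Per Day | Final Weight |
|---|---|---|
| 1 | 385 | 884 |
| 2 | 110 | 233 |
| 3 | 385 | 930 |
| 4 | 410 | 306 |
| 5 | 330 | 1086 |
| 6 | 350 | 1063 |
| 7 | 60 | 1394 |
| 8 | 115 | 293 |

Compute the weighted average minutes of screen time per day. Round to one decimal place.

Weighted sum = 1697245
Sum of weights = 884 + 233 + 930 + 306 + 1086 + 1063 + 1394 + 293 = 6189
Weighted mean = 1697245 / 6189 = 274.23574

274.2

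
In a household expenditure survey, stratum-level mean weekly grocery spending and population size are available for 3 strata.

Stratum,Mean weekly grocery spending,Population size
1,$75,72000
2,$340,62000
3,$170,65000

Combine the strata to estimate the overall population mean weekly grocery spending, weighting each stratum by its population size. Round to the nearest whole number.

189

Σ Nₕ·x̄ₕ = 75×72000 + 340×62000 + 170×65000
  = 5400000 + 21080000 + 11050000 = 37530000
Σ Nₕ = 72000 + 62000 + 65000 = 199000
Overall mean = 37530000 / 199000 = 188.59296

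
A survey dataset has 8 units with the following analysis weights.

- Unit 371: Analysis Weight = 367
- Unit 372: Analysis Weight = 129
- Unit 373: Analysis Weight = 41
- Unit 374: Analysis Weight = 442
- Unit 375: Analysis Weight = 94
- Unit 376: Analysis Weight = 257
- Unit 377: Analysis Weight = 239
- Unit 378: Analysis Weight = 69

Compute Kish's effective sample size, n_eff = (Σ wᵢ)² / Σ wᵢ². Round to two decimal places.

Σ wᵢ = 367 + 129 + 41 + 442 + 94 + 257 + 239 + 69 = 1638
Σ wᵢ² = 134689 + 16641 + 1681 + 195364 + 8836 + 66049 + 57121 + 4761 = 485142
n_eff = 1638² / 485142 = 2683044 / 485142 = 5.5304303

5.53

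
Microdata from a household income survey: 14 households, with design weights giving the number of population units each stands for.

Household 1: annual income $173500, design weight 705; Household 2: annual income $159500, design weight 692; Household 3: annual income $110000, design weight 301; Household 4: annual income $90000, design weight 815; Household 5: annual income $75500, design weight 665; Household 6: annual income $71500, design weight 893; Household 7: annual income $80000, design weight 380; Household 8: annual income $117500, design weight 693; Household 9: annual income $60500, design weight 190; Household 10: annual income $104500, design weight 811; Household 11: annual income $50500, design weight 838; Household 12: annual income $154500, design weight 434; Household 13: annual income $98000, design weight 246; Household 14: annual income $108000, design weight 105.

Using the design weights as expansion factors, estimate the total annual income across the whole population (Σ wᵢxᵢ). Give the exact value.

806100500

Weighted total = 806100500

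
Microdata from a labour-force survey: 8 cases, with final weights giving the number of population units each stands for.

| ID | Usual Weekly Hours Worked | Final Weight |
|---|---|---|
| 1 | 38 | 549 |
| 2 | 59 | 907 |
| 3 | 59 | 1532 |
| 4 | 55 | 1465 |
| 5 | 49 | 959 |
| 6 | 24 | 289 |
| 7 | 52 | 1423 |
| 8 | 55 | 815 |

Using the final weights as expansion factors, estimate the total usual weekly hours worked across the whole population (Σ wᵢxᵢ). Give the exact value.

418086

Weighted total = 38×549 + 59×907 + 59×1532 + 55×1465 + 49×959 + 24×289 + 52×1423 + 55×815
  = 20862 + 53513 + 90388 + 80575 + 46991 + 6936 + 73996 + 44825 = 418086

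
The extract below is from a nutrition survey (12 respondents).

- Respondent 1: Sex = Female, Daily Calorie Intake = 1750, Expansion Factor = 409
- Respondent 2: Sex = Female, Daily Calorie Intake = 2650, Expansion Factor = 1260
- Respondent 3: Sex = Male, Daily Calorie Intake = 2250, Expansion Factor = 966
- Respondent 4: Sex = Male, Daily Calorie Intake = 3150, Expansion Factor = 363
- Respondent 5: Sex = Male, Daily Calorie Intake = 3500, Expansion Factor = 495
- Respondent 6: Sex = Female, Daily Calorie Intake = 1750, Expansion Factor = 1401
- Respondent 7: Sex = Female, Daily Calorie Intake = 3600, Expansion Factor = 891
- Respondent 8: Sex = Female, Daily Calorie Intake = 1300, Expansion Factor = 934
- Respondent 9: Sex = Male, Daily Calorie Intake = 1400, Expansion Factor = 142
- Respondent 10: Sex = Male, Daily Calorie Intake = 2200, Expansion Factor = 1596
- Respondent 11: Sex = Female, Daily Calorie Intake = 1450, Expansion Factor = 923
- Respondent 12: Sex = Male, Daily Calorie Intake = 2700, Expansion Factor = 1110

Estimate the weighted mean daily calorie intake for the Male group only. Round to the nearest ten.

2520

Male rows: 3, 4, 5, 9, 10, 12
Weighted sum = 2250×966 + 3150×363 + 3500×495 + 1400×142 + 2200×1596 + 2700×1110
  = 11756450
Sum of weights = 966 + 363 + 495 + 142 + 1596 + 1110 = 4672
Weighted mean = 11756450 / 4672 = 2516.3634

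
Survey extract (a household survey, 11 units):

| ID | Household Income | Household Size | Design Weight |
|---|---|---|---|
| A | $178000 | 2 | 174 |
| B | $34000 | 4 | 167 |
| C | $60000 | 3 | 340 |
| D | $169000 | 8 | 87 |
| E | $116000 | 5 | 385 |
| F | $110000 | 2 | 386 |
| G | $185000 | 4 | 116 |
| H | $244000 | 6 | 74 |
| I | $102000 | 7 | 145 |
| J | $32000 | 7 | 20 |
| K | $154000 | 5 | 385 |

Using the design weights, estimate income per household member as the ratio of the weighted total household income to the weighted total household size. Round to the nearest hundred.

29000

Σ wᵢ·y = 273109000
Σ wᵢ·x = 2×174 + 4×167 + 3×340 + 8×87 + 5×385 + 2×386 + 4×116 + 6×74 + 7×145 + 7×20 + 5×385
  = 9417
Ratio = 273109000 / 9417 = 29001.699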